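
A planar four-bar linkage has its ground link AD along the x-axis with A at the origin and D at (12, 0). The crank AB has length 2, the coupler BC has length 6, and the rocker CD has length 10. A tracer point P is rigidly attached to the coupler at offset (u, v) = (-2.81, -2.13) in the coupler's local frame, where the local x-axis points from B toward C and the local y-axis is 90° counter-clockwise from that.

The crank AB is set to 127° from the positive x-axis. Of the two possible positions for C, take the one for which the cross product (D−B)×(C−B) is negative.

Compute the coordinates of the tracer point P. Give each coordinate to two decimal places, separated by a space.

-4.61 2.49

A=(0,0), D=(12.00,0)
B = A + 2.00·(cos127°, sin127°) = (-1.2036, 1.5973)
|BD| = 13.2999
circle(B,6.00) ∩ circle(D,10.00): a=4.2439, h=4.2414
  candidates: C₊=(3.5189,5.2983) cross=56.410; C₋=(2.5002,-3.1231) cross=-56.410
  mode - wants cross < 0 → take C=(2.5002,-3.1231) (cross=-56.410)
ex = (C−B)/|BC| = (0.6173,-0.7867); ey = (0.7867,0.6173)
P = B + -2.81·ex + -2.13·ey = (-4.6140,2.4931)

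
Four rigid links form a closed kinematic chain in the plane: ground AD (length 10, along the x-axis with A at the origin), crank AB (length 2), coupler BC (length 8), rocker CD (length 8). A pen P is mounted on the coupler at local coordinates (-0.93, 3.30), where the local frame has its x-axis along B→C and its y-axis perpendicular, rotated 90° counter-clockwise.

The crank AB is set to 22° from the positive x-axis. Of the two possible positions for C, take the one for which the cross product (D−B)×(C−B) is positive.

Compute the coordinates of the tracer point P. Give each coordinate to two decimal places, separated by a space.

A=(0,0), D=(10.00,0)
B = A + 2.00·(cos22°, sin22°) = (1.8544, 0.7492)
|BD| = 8.1800
circle(B,8.00) ∩ circle(D,8.00): a=4.0900, h=6.8755
  candidates: C₊=(6.5569,7.2212) cross=56.241; C₋=(5.2975,-6.4719) cross=-56.241
  mode + wants cross > 0 → take C=(6.5569,7.2212) (cross=56.241)
ex = (C−B)/|BC| = (0.5878,0.8090); ey = (-0.8090,0.5878)
P = B + -0.93·ex + 3.30·ey = (-1.3620,1.9366)

-1.36 1.94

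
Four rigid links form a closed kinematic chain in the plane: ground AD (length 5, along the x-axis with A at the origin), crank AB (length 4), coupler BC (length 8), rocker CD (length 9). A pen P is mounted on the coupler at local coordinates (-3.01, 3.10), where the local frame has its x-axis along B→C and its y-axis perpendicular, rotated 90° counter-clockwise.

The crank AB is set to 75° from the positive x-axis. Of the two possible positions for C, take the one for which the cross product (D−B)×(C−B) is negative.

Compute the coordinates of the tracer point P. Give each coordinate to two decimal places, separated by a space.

5.31 4.52

A=(0,0), D=(5.00,0)
B = A + 4.00·(cos75°, sin75°) = (1.0353, 3.8637)
|BD| = 5.5360
circle(B,8.00) ∩ circle(D,9.00): a=1.2326, h=7.9045
  candidates: C₊=(7.4347,8.6644) cross=43.759; C₋=(-3.5987,-2.6575) cross=-43.759
  mode - wants cross < 0 → take C=(-3.5987,-2.6575) (cross=-43.759)
ex = (C−B)/|BC| = (-0.5792,-0.8152); ey = (0.8152,-0.5792)
P = B + -3.01·ex + 3.10·ey = (5.3058,4.5216)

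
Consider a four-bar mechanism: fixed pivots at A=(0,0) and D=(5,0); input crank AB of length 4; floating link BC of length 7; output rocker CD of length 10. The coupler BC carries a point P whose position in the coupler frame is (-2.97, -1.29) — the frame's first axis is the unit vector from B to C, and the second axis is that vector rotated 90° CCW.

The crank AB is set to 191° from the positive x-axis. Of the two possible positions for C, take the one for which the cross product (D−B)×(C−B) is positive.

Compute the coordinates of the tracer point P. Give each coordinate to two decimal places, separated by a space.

-3.10 -3.89

A=(0,0), D=(5.00,0)
B = A + 4.00·(cos191°, sin191°) = (-3.9265, -0.7632)
|BD| = 8.9591
circle(B,7.00) ∩ circle(D,10.00): a=1.6333, h=6.8068
  candidates: C₊=(-2.8791,6.1580) cross=60.983; C₋=(-1.7193,-7.4061) cross=-60.983
  mode + wants cross > 0 → take C=(-2.8791,6.1580) (cross=60.983)
ex = (C−B)/|BC| = (0.1496,0.9887); ey = (-0.9887,0.1496)
P = B + -2.97·ex + -1.29·ey = (-3.0954,-3.8928)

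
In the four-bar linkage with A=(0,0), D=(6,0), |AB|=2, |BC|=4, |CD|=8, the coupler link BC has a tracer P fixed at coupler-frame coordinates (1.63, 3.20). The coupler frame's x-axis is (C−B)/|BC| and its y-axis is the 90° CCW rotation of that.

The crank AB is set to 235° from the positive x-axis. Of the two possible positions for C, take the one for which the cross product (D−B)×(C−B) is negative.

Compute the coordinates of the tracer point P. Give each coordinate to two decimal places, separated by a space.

A=(0,0), D=(6.00,0)
B = A + 2.00·(cos235°, sin235°) = (-1.1472, -1.6383)
|BD| = 7.3325
circle(B,4.00) ∩ circle(D,8.00): a=0.3932, h=3.9806
  candidates: C₊=(-1.6533,2.3295) cross=29.188; C₋=(0.1255,-5.4305) cross=-29.188
  mode - wants cross < 0 → take C=(0.1255,-5.4305) (cross=-29.188)
ex = (C−B)/|BC| = (0.3182,-0.9480); ey = (0.9480,0.3182)
P = B + 1.63·ex + 3.20·ey = (2.4052,-2.1655)

2.41 -2.17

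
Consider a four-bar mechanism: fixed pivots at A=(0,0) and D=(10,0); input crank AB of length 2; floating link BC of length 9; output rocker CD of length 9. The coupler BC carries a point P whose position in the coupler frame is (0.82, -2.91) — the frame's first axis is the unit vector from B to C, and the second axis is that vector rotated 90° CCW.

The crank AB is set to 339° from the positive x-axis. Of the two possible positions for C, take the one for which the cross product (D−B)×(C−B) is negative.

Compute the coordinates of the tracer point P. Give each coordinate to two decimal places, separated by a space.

-0.17 -2.95

A=(0,0), D=(10.00,0)
B = A + 2.00·(cos339°, sin339°) = (1.8672, -0.7167)
|BD| = 8.1644
circle(B,9.00) ∩ circle(D,9.00): a=4.0822, h=8.0210
  candidates: C₊=(5.2294,7.6316) cross=65.486; C₋=(6.6377,-8.3484) cross=-65.486
  mode - wants cross < 0 → take C=(6.6377,-8.3484) (cross=-65.486)
ex = (C−B)/|BC| = (0.5301,-0.8480); ey = (0.8480,0.5301)
P = B + 0.82·ex + -2.91·ey = (-0.1657,-2.9545)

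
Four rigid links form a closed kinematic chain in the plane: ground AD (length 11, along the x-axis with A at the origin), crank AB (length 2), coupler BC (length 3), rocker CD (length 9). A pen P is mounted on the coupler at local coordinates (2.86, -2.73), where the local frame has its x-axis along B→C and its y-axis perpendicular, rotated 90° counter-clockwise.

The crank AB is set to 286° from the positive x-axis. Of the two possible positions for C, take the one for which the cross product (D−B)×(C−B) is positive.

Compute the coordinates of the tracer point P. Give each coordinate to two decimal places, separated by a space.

4.33 -0.77

A=(0,0), D=(11.00,0)
B = A + 2.00·(cos286°, sin286°) = (0.5513, -1.9225)
|BD| = 10.6241
circle(B,3.00) ∩ circle(D,9.00): a=1.9235, h=2.3022
  candidates: C₊=(2.0265,0.6897) cross=24.459; C₋=(2.8597,-3.8386) cross=-24.459
  mode + wants cross > 0 → take C=(2.0265,0.6897) (cross=24.459)
ex = (C−B)/|BC| = (0.4917,0.8707); ey = (-0.8707,0.4917)
P = B + 2.86·ex + -2.73·ey = (4.3348,-0.7746)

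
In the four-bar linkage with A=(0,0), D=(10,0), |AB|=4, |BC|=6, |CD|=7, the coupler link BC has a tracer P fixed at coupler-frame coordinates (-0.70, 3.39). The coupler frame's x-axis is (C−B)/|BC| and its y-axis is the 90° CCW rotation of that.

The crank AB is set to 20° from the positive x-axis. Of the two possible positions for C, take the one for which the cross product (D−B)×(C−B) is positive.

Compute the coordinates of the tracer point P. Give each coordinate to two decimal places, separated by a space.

0.55 2.66

A=(0,0), D=(10.00,0)
B = A + 4.00·(cos20°, sin20°) = (3.7588, 1.3681)
|BD| = 6.3894
circle(B,6.00) ∩ circle(D,7.00): a=2.1774, h=5.5910
  candidates: C₊=(7.0828,6.3632) cross=35.723; C₋=(4.6886,-4.5594) cross=-35.723
  mode + wants cross > 0 → take C=(7.0828,6.3632) (cross=35.723)
ex = (C−B)/|BC| = (0.5540,0.8325); ey = (-0.8325,0.5540)
P = B + -0.70·ex + 3.39·ey = (0.5487,2.6634)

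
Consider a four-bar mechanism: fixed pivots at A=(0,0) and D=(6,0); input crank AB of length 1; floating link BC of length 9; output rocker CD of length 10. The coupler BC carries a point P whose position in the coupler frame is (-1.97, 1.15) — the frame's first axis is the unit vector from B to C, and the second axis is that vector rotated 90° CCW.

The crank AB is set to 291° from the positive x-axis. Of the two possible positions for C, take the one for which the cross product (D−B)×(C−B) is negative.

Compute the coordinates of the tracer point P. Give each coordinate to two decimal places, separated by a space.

A=(0,0), D=(6.00,0)
B = A + 1.00·(cos291°, sin291°) = (0.3584, -0.9336)
|BD| = 5.7184
circle(B,9.00) ∩ circle(D,10.00): a=1.1979, h=8.9199
  candidates: C₊=(0.0839,8.0622) cross=51.007; C₋=(2.9964,-9.5383) cross=-51.007
  mode - wants cross < 0 → take C=(2.9964,-9.5383) (cross=-51.007)
ex = (C−B)/|BC| = (0.2931,-0.9561); ey = (0.9561,0.2931)
P = B + -1.97·ex + 1.15·ey = (0.8804,1.2870)

0.88 1.29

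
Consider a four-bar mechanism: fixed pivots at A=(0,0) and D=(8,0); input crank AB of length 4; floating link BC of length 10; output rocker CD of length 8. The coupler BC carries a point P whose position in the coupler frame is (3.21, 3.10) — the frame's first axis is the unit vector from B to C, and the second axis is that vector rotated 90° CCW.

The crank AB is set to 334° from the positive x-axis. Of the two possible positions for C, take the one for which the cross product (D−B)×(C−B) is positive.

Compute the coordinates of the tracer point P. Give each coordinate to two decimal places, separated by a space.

1.53 2.20

A=(0,0), D=(8.00,0)
B = A + 4.00·(cos334°, sin334°) = (3.5952, -1.7535)
|BD| = 4.7410
circle(B,10.00) ∩ circle(D,8.00): a=6.1672, h=7.8719
  candidates: C₊=(6.4136,7.8411) cross=37.321; C₋=(12.2365,-6.7862) cross=-37.321
  mode + wants cross > 0 → take C=(6.4136,7.8411) (cross=37.321)
ex = (C−B)/|BC| = (0.2818,0.9595); ey = (-0.9595,0.2818)
P = B + 3.21·ex + 3.10·ey = (1.5256,2.2001)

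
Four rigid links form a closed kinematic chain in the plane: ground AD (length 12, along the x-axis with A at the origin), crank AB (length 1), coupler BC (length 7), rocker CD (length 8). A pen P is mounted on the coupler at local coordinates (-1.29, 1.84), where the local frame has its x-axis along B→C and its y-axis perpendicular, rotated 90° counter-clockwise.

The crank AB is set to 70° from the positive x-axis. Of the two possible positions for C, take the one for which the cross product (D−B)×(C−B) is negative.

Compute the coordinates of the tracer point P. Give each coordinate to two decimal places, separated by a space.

0.79 3.14

A=(0,0), D=(12.00,0)
B = A + 1.00·(cos70°, sin70°) = (0.3420, 0.9397)
|BD| = 11.6958
circle(B,7.00) ∩ circle(D,8.00): a=5.2066, h=4.6788
  candidates: C₊=(5.9077,5.1850) cross=54.722; C₋=(5.1559,-4.1423) cross=-54.722
  mode - wants cross < 0 → take C=(5.1559,-4.1423) (cross=-54.722)
ex = (C−B)/|BC| = (0.6877,-0.7260); ey = (0.7260,0.6877)
P = B + -1.29·ex + 1.84·ey = (0.7907,3.1416)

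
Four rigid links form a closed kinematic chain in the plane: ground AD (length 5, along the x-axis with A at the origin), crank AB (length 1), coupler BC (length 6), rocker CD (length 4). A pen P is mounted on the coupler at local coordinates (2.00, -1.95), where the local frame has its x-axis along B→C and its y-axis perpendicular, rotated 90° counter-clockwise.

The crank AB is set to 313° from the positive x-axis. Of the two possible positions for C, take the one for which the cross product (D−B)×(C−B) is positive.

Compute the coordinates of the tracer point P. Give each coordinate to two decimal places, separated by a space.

3.45 -0.38

A=(0,0), D=(5.00,0)
B = A + 1.00·(cos313°, sin313°) = (0.6820, -0.7314)
|BD| = 4.3795
circle(B,6.00) ∩ circle(D,4.00): a=4.4731, h=3.9989
  candidates: C₊=(4.4245,3.9584) cross=17.513; C₋=(5.7601,-3.9271) cross=-17.513
  mode + wants cross > 0 → take C=(4.4245,3.9584) (cross=17.513)
ex = (C−B)/|BC| = (0.6238,0.7816); ey = (-0.7816,0.6238)
P = B + 2.00·ex + -1.95·ey = (3.4537,-0.3844)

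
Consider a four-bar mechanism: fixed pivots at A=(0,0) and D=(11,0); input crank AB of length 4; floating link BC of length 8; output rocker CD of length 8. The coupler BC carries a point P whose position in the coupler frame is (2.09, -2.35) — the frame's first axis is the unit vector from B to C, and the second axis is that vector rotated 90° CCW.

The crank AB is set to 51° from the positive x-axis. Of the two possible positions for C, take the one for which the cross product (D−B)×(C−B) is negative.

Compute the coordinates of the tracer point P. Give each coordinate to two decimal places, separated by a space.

A=(0,0), D=(11.00,0)
B = A + 4.00·(cos51°, sin51°) = (2.5173, 3.1086)
|BD| = 9.0344
circle(B,8.00) ∩ circle(D,8.00): a=4.5172, h=6.6027
  candidates: C₊=(9.0305,7.7538) cross=59.651; C₋=(4.4868,-4.6452) cross=-59.651
  mode - wants cross < 0 → take C=(4.4868,-4.6452) (cross=-59.651)
ex = (C−B)/|BC| = (0.2462,-0.9692); ey = (0.9692,0.2462)
P = B + 2.09·ex + -2.35·ey = (0.7541,0.5044)

0.75 0.50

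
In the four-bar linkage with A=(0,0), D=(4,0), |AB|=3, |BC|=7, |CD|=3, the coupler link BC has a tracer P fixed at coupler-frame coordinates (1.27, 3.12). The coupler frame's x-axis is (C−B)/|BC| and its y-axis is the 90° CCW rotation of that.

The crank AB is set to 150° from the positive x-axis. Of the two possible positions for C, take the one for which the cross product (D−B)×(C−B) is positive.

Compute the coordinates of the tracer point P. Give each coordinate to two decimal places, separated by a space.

-2.02 4.82

A=(0,0), D=(4.00,0)
B = A + 3.00·(cos150°, sin150°) = (-2.5981, 1.5000)
|BD| = 6.7664
circle(B,7.00) ∩ circle(D,3.00): a=6.3390, h=2.9694
  candidates: C₊=(4.2414,2.9903) cross=20.092; C₋=(2.9249,-2.8008) cross=-20.092
  mode + wants cross > 0 → take C=(4.2414,2.9903) (cross=20.092)
ex = (C−B)/|BC| = (0.9771,0.2129); ey = (-0.2129,0.9771)
P = B + 1.27·ex + 3.12·ey = (-2.0214,4.8189)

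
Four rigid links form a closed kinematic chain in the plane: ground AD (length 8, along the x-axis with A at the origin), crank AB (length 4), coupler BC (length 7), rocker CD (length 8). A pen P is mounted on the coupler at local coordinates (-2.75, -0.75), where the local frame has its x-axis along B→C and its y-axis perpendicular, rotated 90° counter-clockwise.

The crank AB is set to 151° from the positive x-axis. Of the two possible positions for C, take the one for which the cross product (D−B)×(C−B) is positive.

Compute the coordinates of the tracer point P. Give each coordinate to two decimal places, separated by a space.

A=(0,0), D=(8.00,0)
B = A + 4.00·(cos151°, sin151°) = (-3.4985, 1.9392)
|BD| = 11.6609
circle(B,7.00) ∩ circle(D,8.00): a=5.1873, h=4.7003
  candidates: C₊=(2.3982,5.7114) cross=54.809; C₋=(0.8349,-3.5582) cross=-54.809
  mode + wants cross > 0 → take C=(2.3982,5.7114) (cross=54.809)
ex = (C−B)/|BC| = (0.8424,0.5389); ey = (-0.5389,0.8424)
P = B + -2.75·ex + -0.75·ey = (-5.4109,-0.1745)

-5.41 -0.17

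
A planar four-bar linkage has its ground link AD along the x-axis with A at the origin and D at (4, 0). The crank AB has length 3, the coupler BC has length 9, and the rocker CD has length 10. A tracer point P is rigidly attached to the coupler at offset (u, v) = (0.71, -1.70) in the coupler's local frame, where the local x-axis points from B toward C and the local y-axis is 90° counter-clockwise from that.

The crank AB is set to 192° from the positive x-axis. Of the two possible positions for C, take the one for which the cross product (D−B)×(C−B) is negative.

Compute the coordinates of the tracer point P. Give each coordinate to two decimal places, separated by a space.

A=(0,0), D=(4.00,0)
B = A + 3.00·(cos192°, sin192°) = (-2.9344, -0.6237)
|BD| = 6.9624
circle(B,9.00) ∩ circle(D,10.00): a=2.1168, h=8.7475
  candidates: C₊=(-1.6099,8.2783) cross=60.904; C₋=(-0.0425,-9.1465) cross=-60.904
  mode - wants cross < 0 → take C=(-0.0425,-9.1465) (cross=-60.904)
ex = (C−B)/|BC| = (0.3213,-0.9470); ey = (0.9470,0.3213)
P = B + 0.71·ex + -1.70·ey = (-4.3162,-1.8423)

-4.32 -1.84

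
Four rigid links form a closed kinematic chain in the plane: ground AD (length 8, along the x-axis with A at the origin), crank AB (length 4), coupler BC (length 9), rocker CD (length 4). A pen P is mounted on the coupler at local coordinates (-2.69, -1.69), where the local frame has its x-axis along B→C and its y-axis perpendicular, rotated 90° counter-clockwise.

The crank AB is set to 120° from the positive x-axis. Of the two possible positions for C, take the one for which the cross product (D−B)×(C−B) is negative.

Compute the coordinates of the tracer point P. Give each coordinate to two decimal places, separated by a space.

-5.14 3.94

A=(0,0), D=(8.00,0)
B = A + 4.00·(cos120°, sin120°) = (-2.0000, 3.4641)
|BD| = 10.5830
circle(B,9.00) ∩ circle(D,4.00): a=8.3625, h=3.3270
  candidates: C₊=(6.9908,3.8706) cross=35.210; C₋=(4.8128,-2.4169) cross=-35.210
  mode - wants cross < 0 → take C=(4.8128,-2.4169) (cross=-35.210)
ex = (C−B)/|BC| = (0.7570,-0.6534); ey = (0.6534,0.7570)
P = B + -2.69·ex + -1.69·ey = (-5.1406,3.9426)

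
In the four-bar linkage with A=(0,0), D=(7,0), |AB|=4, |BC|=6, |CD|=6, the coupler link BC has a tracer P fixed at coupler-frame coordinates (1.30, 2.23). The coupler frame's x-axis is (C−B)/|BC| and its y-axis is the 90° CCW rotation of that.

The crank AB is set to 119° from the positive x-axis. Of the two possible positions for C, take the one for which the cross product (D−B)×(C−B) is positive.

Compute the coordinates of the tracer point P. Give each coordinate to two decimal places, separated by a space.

A=(0,0), D=(7.00,0)
B = A + 4.00·(cos119°, sin119°) = (-1.9392, 3.4985)
|BD| = 9.5994
circle(B,6.00) ∩ circle(D,6.00): a=4.7997, h=3.6004
  candidates: C₊=(3.8425,5.1020) cross=34.562; C₋=(1.2182,-1.6035) cross=-34.562
  mode + wants cross > 0 → take C=(3.8425,5.1020) (cross=34.562)
ex = (C−B)/|BC| = (0.9636,0.2673); ey = (-0.2673,0.9636)
P = B + 1.30·ex + 2.23·ey = (-1.2825,5.9948)

-1.28 5.99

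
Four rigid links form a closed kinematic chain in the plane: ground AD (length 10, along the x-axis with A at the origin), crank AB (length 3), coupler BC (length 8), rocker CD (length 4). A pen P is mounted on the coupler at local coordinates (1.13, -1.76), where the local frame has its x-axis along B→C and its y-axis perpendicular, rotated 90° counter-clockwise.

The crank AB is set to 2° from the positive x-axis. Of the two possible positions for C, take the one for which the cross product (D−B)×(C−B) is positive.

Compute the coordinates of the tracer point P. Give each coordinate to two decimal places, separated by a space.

A=(0,0), D=(10.00,0)
B = A + 3.00·(cos2°, sin2°) = (2.9982, 0.1047)
|BD| = 7.0026
circle(B,8.00) ∩ circle(D,4.00): a=6.9286, h=3.9993
  candidates: C₊=(9.9858,4.0000) cross=28.006; C₋=(9.8662,-3.9978) cross=-28.006
  mode + wants cross > 0 → take C=(9.9858,4.0000) (cross=28.006)
ex = (C−B)/|BC| = (0.8735,0.4869); ey = (-0.4869,0.8735)
P = B + 1.13·ex + -1.76·ey = (4.8421,-0.8824)

4.84 -0.88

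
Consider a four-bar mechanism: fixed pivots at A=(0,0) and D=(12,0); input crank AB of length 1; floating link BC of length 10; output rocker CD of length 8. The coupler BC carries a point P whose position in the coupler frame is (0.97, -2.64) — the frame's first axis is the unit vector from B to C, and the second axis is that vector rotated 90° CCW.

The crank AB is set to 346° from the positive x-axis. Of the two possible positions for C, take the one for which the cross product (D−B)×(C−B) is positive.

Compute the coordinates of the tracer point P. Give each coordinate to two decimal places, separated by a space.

A=(0,0), D=(12.00,0)
B = A + 1.00·(cos346°, sin346°) = (0.9703, -0.2419)
|BD| = 11.0324
circle(B,10.00) ∩ circle(D,8.00): a=7.1477, h=6.9936
  candidates: C₊=(7.9630,6.9067) cross=77.155; C₋=(8.2697,-7.0771) cross=-77.155
  mode + wants cross > 0 → take C=(7.9630,6.9067) (cross=77.155)
ex = (C−B)/|BC| = (0.6993,0.7149); ey = (-0.7149,0.6993)
P = B + 0.97·ex + -2.64·ey = (3.5358,-1.3946)

3.54 -1.39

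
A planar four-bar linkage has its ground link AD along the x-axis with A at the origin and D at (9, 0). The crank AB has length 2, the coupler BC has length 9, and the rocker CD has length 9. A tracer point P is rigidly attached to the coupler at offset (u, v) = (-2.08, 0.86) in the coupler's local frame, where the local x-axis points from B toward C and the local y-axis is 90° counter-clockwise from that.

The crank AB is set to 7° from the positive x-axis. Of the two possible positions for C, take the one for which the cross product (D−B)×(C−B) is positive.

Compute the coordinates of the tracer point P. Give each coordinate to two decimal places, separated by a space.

0.33 -1.28

A=(0,0), D=(9.00,0)
B = A + 2.00·(cos7°, sin7°) = (1.9851, 0.2437)
|BD| = 7.0191
circle(B,9.00) ∩ circle(D,9.00): a=3.5096, h=8.2875
  candidates: C₊=(5.7803,8.4044) cross=58.171; C₋=(5.2048,-8.1606) cross=-58.171
  mode + wants cross > 0 → take C=(5.7803,8.4044) (cross=58.171)
ex = (C−B)/|BC| = (0.4217,0.9067); ey = (-0.9067,0.4217)
P = B + -2.08·ex + 0.86·ey = (0.3282,-1.2796)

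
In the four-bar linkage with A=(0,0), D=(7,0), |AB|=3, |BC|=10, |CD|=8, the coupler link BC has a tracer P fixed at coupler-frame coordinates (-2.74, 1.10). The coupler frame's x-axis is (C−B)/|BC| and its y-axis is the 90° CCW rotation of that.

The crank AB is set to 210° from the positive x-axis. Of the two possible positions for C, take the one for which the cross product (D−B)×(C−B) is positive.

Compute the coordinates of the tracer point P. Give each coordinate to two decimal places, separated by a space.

-5.02 -3.19

A=(0,0), D=(7.00,0)
B = A + 3.00·(cos210°, sin210°) = (-2.5981, -1.5000)
|BD| = 9.7146
circle(B,10.00) ∩ circle(D,8.00): a=6.7102, h=7.4144
  candidates: C₊=(2.8868,6.8616) cross=72.028; C₋=(5.1765,-7.7894) cross=-72.028
  mode + wants cross > 0 → take C=(2.8868,6.8616) (cross=72.028)
ex = (C−B)/|BC| = (0.5485,0.8362); ey = (-0.8362,0.5485)
P = B + -2.74·ex + 1.10·ey = (-5.0207,-3.1877)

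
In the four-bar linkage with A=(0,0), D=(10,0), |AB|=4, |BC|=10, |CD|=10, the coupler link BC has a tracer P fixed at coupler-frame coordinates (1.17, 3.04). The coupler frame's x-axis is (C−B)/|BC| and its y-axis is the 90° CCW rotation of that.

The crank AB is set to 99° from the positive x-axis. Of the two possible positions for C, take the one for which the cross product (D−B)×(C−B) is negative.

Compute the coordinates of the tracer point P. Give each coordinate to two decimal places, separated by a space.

A=(0,0), D=(10.00,0)
B = A + 4.00·(cos99°, sin99°) = (-0.6257, 3.9508)
|BD| = 11.3364
circle(B,10.00) ∩ circle(D,10.00): a=5.6682, h=8.2384
  candidates: C₊=(7.5582,9.6973) cross=93.394; C₋=(1.8160,-5.7466) cross=-93.394
  mode - wants cross < 0 → take C=(1.8160,-5.7466) (cross=-93.394)
ex = (C−B)/|BC| = (0.2442,-0.9697); ey = (0.9697,0.2442)
P = B + 1.17·ex + 3.04·ey = (2.6079,3.5585)

2.61 3.56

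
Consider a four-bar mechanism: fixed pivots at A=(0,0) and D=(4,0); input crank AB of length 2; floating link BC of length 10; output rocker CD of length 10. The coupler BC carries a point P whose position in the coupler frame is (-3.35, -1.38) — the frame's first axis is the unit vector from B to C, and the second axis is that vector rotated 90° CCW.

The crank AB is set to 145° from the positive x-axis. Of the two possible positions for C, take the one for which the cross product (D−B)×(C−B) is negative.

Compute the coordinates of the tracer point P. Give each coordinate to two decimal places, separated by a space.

A=(0,0), D=(4.00,0)
B = A + 2.00·(cos145°, sin145°) = (-1.6383, 1.1472)
|BD| = 5.7538
circle(B,10.00) ∩ circle(D,10.00): a=2.8769, h=9.5772
  candidates: C₊=(3.0903,9.9585) cross=55.106; C₋=(-0.7286,-8.8114) cross=-55.106
  mode - wants cross < 0 → take C=(-0.7286,-8.8114) (cross=-55.106)
ex = (C−B)/|BC| = (0.0910,-0.9959); ey = (0.9959,0.0910)
P = B + -3.35·ex + -1.38·ey = (-3.3173,4.3577)

-3.32 4.36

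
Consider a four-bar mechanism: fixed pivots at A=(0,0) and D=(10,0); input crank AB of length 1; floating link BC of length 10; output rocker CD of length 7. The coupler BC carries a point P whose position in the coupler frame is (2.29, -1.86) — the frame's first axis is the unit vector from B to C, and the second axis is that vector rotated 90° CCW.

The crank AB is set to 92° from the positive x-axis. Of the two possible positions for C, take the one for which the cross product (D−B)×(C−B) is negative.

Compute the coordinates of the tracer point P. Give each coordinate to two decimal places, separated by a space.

0.19 -1.94

A=(0,0), D=(10.00,0)
B = A + 1.00·(cos92°, sin92°) = (-0.0349, 0.9994)
|BD| = 10.0845
circle(B,10.00) ∩ circle(D,7.00): a=7.5709, h=6.5331
  candidates: C₊=(8.1462,6.7501) cross=65.883; C₋=(6.8513,-6.2518) cross=-65.883
  mode - wants cross < 0 → take C=(6.8513,-6.2518) (cross=-65.883)
ex = (C−B)/|BC| = (0.6886,-0.7251); ey = (0.7251,0.6886)
P = B + 2.29·ex + -1.86·ey = (0.1933,-1.9420)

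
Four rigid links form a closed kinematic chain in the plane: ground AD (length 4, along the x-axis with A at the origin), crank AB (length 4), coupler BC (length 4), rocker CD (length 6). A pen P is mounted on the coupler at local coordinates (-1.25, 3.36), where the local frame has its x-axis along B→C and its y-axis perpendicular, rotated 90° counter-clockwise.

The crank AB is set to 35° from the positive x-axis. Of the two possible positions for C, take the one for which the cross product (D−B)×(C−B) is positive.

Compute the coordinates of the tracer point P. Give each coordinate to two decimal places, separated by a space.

-0.30 2.57

A=(0,0), D=(4.00,0)
B = A + 4.00·(cos35°, sin35°) = (3.2766, 2.2943)
|BD| = 2.4056
circle(B,4.00) ∩ circle(D,6.00): a=-2.9541, h=2.6969
  candidates: C₊=(4.9604,5.9226) cross=6.488; C₋=(-0.1838,4.3007) cross=-6.488
  mode + wants cross > 0 → take C=(4.9604,5.9226) (cross=6.488)
ex = (C−B)/|BC| = (0.4210,0.9071); ey = (-0.9071,0.4210)
P = B + -1.25·ex + 3.36·ey = (-0.2974,2.5749)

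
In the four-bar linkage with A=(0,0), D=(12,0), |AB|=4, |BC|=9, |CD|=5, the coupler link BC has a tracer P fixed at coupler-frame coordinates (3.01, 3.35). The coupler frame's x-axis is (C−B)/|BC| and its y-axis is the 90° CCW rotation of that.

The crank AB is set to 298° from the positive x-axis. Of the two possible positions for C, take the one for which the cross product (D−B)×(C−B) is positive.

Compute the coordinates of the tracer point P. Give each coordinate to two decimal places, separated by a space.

A=(0,0), D=(12.00,0)
B = A + 4.00·(cos298°, sin298°) = (1.8779, -3.5318)
|BD| = 10.7206
circle(B,9.00) ∩ circle(D,5.00): a=7.9721, h=4.1768
  candidates: C₊=(8.0289,3.0382) cross=44.778; C₋=(10.7810,-4.8491) cross=-44.778
  mode + wants cross > 0 → take C=(8.0289,3.0382) (cross=44.778)
ex = (C−B)/|BC| = (0.6834,0.7300); ey = (-0.7300,0.6834)
P = B + 3.01·ex + 3.35·ey = (1.4896,0.9551)

1.49 0.96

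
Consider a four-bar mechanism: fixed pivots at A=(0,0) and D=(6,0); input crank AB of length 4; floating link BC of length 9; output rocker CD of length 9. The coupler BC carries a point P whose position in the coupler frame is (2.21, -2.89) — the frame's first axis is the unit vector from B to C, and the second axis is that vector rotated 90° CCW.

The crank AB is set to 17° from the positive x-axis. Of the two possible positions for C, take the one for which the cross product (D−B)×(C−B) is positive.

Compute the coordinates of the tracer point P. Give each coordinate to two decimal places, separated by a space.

A=(0,0), D=(6.00,0)
B = A + 4.00·(cos17°, sin17°) = (3.8252, 1.1695)
|BD| = 2.4693
circle(B,9.00) ∩ circle(D,9.00): a=1.2346, h=8.9149
  candidates: C₊=(9.1348,8.4364) cross=22.013; C₋=(0.6904,-7.2669) cross=-22.013
  mode + wants cross > 0 → take C=(9.1348,8.4364) (cross=22.013)
ex = (C−B)/|BC| = (0.5900,0.8074); ey = (-0.8074,0.5900)
P = B + 2.21·ex + -2.89·ey = (7.4625,1.2489)

7.46 1.25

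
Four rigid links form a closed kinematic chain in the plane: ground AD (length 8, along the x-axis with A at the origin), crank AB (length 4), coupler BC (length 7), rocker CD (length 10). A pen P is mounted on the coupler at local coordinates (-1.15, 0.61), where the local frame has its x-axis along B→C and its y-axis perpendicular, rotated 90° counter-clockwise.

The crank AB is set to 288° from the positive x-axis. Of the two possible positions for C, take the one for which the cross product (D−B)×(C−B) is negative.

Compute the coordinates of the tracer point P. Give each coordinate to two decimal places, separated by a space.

1.09 -2.51

A=(0,0), D=(8.00,0)
B = A + 4.00·(cos288°, sin288°) = (1.2361, -3.8042)
|BD| = 7.7603
circle(B,7.00) ∩ circle(D,10.00): a=0.5942, h=6.9747
  candidates: C₊=(-1.6651,2.5663) cross=54.126; C₋=(5.1731,-9.5921) cross=-54.126
  mode - wants cross < 0 → take C=(5.1731,-9.5921) (cross=-54.126)
ex = (C−B)/|BC| = (0.5624,-0.8268); ey = (0.8268,0.5624)
P = B + -1.15·ex + 0.61·ey = (1.0936,-2.5103)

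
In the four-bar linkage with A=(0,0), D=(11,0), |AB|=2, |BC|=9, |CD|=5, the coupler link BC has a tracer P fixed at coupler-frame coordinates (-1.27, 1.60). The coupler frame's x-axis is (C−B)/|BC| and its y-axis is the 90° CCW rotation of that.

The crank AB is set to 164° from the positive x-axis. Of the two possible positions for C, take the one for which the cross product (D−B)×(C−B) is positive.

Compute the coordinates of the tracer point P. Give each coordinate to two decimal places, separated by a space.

A=(0,0), D=(11.00,0)
B = A + 2.00·(cos164°, sin164°) = (-1.9225, 0.5513)
|BD| = 12.9343
circle(B,9.00) ∩ circle(D,5.00): a=8.6319, h=2.5475
  candidates: C₊=(6.8101,2.7286) cross=32.950; C₋=(6.5930,-2.3618) cross=-32.950
  mode + wants cross > 0 → take C=(6.8101,2.7286) (cross=32.950)
ex = (C−B)/|BC| = (0.9703,0.2419); ey = (-0.2419,0.9703)
P = B + -1.27·ex + 1.60·ey = (-3.5419,1.7965)

-3.54 1.80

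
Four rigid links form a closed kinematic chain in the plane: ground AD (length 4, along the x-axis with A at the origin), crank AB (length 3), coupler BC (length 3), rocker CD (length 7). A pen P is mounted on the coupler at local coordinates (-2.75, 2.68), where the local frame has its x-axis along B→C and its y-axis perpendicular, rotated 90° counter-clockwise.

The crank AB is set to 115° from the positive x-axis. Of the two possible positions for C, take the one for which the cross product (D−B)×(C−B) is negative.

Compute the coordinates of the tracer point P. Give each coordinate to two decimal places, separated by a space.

2.51 3.42

A=(0,0), D=(4.00,0)
B = A + 3.00·(cos115°, sin115°) = (-1.2679, 2.7189)
|BD| = 5.9281
circle(B,3.00) ∩ circle(D,7.00): a=-0.4097, h=2.9719
  candidates: C₊=(-0.2688,5.5477) cross=17.618; C₋=(-2.9949,0.2659) cross=-17.618
  mode - wants cross < 0 → take C=(-2.9949,0.2659) (cross=-17.618)
ex = (C−B)/|BC| = (-0.5757,-0.8177); ey = (0.8177,-0.5757)
P = B + -2.75·ex + 2.68·ey = (2.5066,3.4246)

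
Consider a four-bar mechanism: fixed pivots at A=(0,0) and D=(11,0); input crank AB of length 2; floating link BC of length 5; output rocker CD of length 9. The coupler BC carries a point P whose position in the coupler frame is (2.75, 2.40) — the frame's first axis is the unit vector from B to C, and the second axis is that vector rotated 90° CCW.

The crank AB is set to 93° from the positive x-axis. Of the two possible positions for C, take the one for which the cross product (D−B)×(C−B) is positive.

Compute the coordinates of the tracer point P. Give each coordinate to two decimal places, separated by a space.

A=(0,0), D=(11.00,0)
B = A + 2.00·(cos93°, sin93°) = (-0.1047, 1.9973)
|BD| = 11.2829
circle(B,5.00) ∩ circle(D,9.00): a=3.1598, h=3.8750
  candidates: C₊=(3.6912,5.2517) cross=43.721; C₋=(2.3193,-2.3759) cross=-43.721
  mode + wants cross > 0 → take C=(3.6912,5.2517) (cross=43.721)
ex = (C−B)/|BC| = (0.7592,0.6509); ey = (-0.6509,0.7592)
P = B + 2.75·ex + 2.40·ey = (0.4209,5.6092)

0.42 5.61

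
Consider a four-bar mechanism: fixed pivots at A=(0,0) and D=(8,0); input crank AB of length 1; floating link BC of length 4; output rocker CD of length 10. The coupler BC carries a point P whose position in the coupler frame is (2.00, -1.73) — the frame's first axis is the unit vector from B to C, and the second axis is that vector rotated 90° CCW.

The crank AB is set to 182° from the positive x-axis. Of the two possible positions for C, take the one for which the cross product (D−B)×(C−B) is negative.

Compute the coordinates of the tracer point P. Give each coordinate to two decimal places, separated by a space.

-2.80 -1.97

A=(0,0), D=(8.00,0)
B = A + 1.00·(cos182°, sin182°) = (-0.9994, -0.0349)
|BD| = 8.9995
circle(B,4.00) ∩ circle(D,10.00): a=-0.1672, h=3.9965
  candidates: C₊=(-1.1821,3.9609) cross=35.966; C₋=(-1.1511,-4.0320) cross=-35.966
  mode - wants cross < 0 → take C=(-1.1511,-4.0320) (cross=-35.966)
ex = (C−B)/|BC| = (-0.0379,-0.9993); ey = (0.9993,-0.0379)
P = B + 2.00·ex + -1.73·ey = (-2.8040,-1.9678)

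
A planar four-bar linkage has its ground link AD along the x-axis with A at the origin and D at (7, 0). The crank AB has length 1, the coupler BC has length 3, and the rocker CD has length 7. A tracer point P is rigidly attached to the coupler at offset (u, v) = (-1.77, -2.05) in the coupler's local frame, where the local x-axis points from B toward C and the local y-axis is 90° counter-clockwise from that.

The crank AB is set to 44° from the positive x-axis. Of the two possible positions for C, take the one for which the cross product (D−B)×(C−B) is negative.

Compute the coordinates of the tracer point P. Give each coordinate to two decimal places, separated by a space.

A=(0,0), D=(7.00,0)
B = A + 1.00·(cos44°, sin44°) = (0.7193, 0.6947)
|BD| = 6.3190
circle(B,3.00) ∩ circle(D,7.00): a=-0.0056, h=3.0000
  candidates: C₊=(1.0436,3.6771) cross=18.957; C₋=(0.3840,-2.2865) cross=-18.957
  mode - wants cross < 0 → take C=(0.3840,-2.2865) (cross=-18.957)
ex = (C−B)/|BC| = (-0.1118,-0.9937); ey = (0.9937,-0.1118)
P = B + -1.77·ex + -2.05·ey = (-1.1199,2.6827)

-1.12 2.68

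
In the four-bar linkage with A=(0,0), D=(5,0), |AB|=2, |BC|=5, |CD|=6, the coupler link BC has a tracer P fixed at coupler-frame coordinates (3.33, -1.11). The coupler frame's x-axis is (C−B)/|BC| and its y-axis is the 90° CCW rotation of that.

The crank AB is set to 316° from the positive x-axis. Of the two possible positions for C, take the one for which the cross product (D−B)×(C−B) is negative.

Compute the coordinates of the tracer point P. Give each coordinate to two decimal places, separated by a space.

1.95 -4.86

A=(0,0), D=(5.00,0)
B = A + 2.00·(cos316°, sin316°) = (1.4387, -1.3893)
|BD| = 3.8227
circle(B,5.00) ∩ circle(D,6.00): a=0.4726, h=4.9776
  candidates: C₊=(0.0699,3.4197) cross=19.028; C₋=(3.6880,-5.8548) cross=-19.028
  mode - wants cross < 0 → take C=(3.6880,-5.8548) (cross=-19.028)
ex = (C−B)/|BC| = (0.4499,-0.8931); ey = (0.8931,0.4499)
P = B + 3.33·ex + -1.11·ey = (1.9454,-4.8627)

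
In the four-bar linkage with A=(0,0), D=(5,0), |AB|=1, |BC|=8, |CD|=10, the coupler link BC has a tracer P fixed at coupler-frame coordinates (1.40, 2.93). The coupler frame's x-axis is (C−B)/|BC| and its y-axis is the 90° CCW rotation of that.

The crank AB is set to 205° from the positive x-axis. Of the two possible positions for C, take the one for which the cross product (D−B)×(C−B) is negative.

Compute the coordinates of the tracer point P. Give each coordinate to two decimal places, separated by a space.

A=(0,0), D=(5.00,0)
B = A + 1.00·(cos205°, sin205°) = (-0.9063, -0.4226)
|BD| = 5.9214
circle(B,8.00) ∩ circle(D,10.00): a=-0.0791, h=7.9996
  candidates: C₊=(-1.5562,7.5509) cross=47.369; C₋=(-0.4143,-8.4075) cross=-47.369
  mode - wants cross < 0 → take C=(-0.4143,-8.4075) (cross=-47.369)
ex = (C−B)/|BC| = (0.0615,-0.9981); ey = (0.9981,0.0615)
P = B + 1.40·ex + 2.93·ey = (2.1043,-1.6398)

2.10 -1.64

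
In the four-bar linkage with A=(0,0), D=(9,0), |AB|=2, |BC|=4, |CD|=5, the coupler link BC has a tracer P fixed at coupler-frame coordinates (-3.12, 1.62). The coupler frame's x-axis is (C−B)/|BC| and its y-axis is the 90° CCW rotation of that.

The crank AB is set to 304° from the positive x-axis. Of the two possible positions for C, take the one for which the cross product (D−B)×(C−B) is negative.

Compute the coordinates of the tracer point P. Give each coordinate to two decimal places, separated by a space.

-1.35 0.85

A=(0,0), D=(9.00,0)
B = A + 2.00·(cos304°, sin304°) = (1.1184, -1.6581)
|BD| = 8.0541
circle(B,4.00) ∩ circle(D,5.00): a=3.4683, h=1.9926
  candidates: C₊=(4.1022,1.0059) cross=16.049; C₋=(4.9227,-2.8940) cross=-16.049
  mode - wants cross < 0 → take C=(4.9227,-2.8940) (cross=-16.049)
ex = (C−B)/|BC| = (0.9511,-0.3090); ey = (0.3090,0.9511)
P = B + -3.12·ex + 1.62·ey = (-1.3484,0.8467)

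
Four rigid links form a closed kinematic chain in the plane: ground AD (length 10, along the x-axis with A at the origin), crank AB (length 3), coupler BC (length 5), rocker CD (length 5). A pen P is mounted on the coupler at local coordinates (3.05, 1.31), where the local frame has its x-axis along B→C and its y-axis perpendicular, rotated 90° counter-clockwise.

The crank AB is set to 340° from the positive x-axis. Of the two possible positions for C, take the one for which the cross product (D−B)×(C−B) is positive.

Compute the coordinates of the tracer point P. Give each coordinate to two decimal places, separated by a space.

3.69 2.18

A=(0,0), D=(10.00,0)
B = A + 3.00·(cos340°, sin340°) = (2.8191, -1.0261)
|BD| = 7.2539
circle(B,5.00) ∩ circle(D,5.00): a=3.6269, h=3.4417
  candidates: C₊=(5.9227,2.8941) cross=24.966; C₋=(6.8964,-3.9201) cross=-24.966
  mode + wants cross > 0 → take C=(5.9227,2.8941) (cross=24.966)
ex = (C−B)/|BC| = (0.6207,0.7840); ey = (-0.7840,0.6207)
P = B + 3.05·ex + 1.31·ey = (3.6852,2.1784)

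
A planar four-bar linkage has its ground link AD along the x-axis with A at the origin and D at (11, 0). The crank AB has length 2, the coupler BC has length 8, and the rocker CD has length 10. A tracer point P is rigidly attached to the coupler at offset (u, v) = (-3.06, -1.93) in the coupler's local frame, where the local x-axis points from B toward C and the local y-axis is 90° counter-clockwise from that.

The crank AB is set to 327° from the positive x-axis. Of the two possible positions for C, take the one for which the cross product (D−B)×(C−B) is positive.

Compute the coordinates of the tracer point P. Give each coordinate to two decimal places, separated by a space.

A=(0,0), D=(11.00,0)
B = A + 2.00·(cos327°, sin327°) = (1.6773, -1.0893)
|BD| = 9.3861
circle(B,8.00) ∩ circle(D,10.00): a=2.7753, h=7.5032
  candidates: C₊=(3.5631,6.6853) cross=70.425; C₋=(5.3047,-8.2197) cross=-70.425
  mode + wants cross > 0 → take C=(3.5631,6.6853) (cross=70.425)
ex = (C−B)/|BC| = (0.2357,0.9718); ey = (-0.9718,0.2357)
P = B + -3.06·ex + -1.93·ey = (2.8316,-4.5180)

2.83 -4.52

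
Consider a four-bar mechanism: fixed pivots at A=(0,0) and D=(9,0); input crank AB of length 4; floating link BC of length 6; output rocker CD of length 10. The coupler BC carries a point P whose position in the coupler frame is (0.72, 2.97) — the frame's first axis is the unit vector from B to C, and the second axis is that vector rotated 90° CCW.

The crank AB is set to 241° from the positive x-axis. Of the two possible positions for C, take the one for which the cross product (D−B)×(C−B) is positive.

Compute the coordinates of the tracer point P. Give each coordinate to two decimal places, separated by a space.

A=(0,0), D=(9.00,0)
B = A + 4.00·(cos241°, sin241°) = (-1.9392, -3.4985)
|BD| = 11.4850
circle(B,6.00) ∩ circle(D,10.00): a=2.9563, h=5.2211
  candidates: C₊=(-0.7139,2.3751) cross=59.965; C₋=(2.4670,-7.5710) cross=-59.965
  mode + wants cross > 0 → take C=(-0.7139,2.3751) (cross=59.965)
ex = (C−B)/|BC| = (0.2042,0.9789); ey = (-0.9789,0.2042)
P = B + 0.72·ex + 2.97·ey = (-4.6996,-2.1871)

-4.70 -2.19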